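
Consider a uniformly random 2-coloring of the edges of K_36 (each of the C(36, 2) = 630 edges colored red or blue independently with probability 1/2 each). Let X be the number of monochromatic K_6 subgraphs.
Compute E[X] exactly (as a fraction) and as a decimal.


Let X = Σ_S X_S over the C(36, 6) = 1947792 subsets S of size 6, where X_S = 1 if the K_6 on S is monochromatic.
For a fixed S, the K_6 on S has C(6, 2) = 15 edges. P[all 15 edges red] = (1/2)^15, and likewise for blue, so P[monochromatic] = 2·(1/2)^15 = 2^{1 − 15} = 1/16384.
By linearity of expectation: E[X] = C(36, 6) · 2^{1 − 15} = 1947792 · 1/16384 = 121737/1024.
Numerically: E[X] ≈ 118.883789.

E[X] = C(36,6)·2^(1−C(6,2)) = 121737/1024 ≈ 118.883789.


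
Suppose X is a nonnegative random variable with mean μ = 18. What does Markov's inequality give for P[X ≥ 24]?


μ = E[X] = 18, a = 24.
Markov: P[X ≥ 24] ≤ μ/a = (18)/24 = 3/4.
Numerically: ≈ 0.7500.
(Since a = 24 > μ = 18.0000, the bound 3/4 is < 1 and informative.)

P[X ≥ 24] ≤ 3/4 ≈ 0.7500.


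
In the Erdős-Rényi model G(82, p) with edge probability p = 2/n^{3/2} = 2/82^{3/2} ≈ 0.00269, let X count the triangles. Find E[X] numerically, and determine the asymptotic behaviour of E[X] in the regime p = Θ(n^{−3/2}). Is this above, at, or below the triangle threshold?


Number of potential triangles: C(82, 3) = 88560.
Each occurs with probability p³ ≈ (0.00269)³ ≈ 1.95401e-08.
By linearity: E[X] = C(82, 3)·p³ ≈ 88560 · 1.95401e-08 ≈ 0.002.
Since α = 3/2 > 1, p = c/n^{3/2} = o(1/n) is below the triangle threshold p ~ 1/n. Asymptotically E[X] ~ (c³/6)·n^{3(1−α)} = (2³/6)·n^{-1.5} → 0, so by Markov's inequality G has no triangles w.h.p.

E[X] ≈ 0.002; in regime p = Θ(1/n^{3/2}) E[X] tends to 0 (below the triangle threshold p ~ 1/n).


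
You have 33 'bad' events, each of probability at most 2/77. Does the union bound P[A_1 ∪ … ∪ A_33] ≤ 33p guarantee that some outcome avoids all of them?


Union bound: P[∪_{i=1}^{33} A_i] ≤ Σ_i P[A_i] ≤ 33·p = 33·(2/77) = 6/7.
Numerically: 6/7 ≈ 0.8571.
Is 6/7 < 1? YES.
Since P[∪ A_i] ≤ 6/7 < 1, the complement has P[∩ A_i^c] ≥ 1 − 6/7 = 1/7 > 0, so some outcome avoids every A_i.

33·p = 6/7 ≈ 0.8571; existence CERTIFIED by the union bound.


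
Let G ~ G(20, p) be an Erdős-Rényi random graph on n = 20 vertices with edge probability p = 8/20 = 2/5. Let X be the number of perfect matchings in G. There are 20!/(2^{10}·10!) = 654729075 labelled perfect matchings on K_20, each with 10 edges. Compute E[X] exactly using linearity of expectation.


K_20 has 20!/(2^{10}·10!) = 654729075 labelled perfect matchings.
For each such perfect matching H, let X_H = 1 if all 10 edges of H are present in G. Then P[X_H = 1] = p^{10} = (2/5)^{10} = 1024/9765625.
By linearity of expectation: E[X] = Σ_H E[X_H] = 654729075 · p^{10} = 654729075 · 1024/9765625 = 26817702912/390625.
Numerically: E[X] ≈ 68653.3.

E[X] = 654729075 · (2/5)^{10} = 26817702912/390625 ≈ 68653.3.


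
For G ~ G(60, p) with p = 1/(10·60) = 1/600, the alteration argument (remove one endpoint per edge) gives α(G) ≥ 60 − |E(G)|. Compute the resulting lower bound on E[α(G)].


E[|E(G)|] = C(60, 2)·p = 1770 · (1/600) = 59/20.
E[α(G)] ≥ n − E[|E(G)|] = 60 − 59/20 = 1141/20.
Numerically: ≈ 57.05000.
(This is only a lower bound; the true E[α(G)] may be larger.)

E[α(G)] ≥ 1141/20 ≈ 57.05000.


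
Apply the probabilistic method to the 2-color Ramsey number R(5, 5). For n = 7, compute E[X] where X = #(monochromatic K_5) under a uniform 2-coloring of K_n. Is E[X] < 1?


E[X] = C(7, 5) · 2^{1 − 10} = 21 · 2^{−9} = 21/512.
As a reduced fraction: E[X] = 21/512 ≈ 0.04102.
Is E[X] < 1? YES.
Since E[X] < 1, there exists a 2-coloring of K_{7} with no monochromatic K_5; hence R(5, 5) > 7.

E[X] = 21/512 ≈ 0.04102; E[X] < 1, so R(5, 5) > 7.


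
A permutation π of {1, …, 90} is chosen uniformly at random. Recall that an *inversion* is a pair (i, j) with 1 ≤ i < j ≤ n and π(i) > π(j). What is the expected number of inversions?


Write X = Σ X_I over the C(90, 2) = 4005 pairs i < j, with X_I the indicator of one inversion.
There are 4005 indicators.
For each fixed pair i < j, the values π(i) and π(j) are two distinct elements of {1, …, 90} in uniformly random order; by symmetry P[π(i) > π(j)] = 1/2.
By linearity: E[X] = 4005 · (1/2) = C(90, 2) · (1/2) = 4005/2 = 4005/2 ≈ 2002.500.

E[X] = 4005/2 = 2002.500.


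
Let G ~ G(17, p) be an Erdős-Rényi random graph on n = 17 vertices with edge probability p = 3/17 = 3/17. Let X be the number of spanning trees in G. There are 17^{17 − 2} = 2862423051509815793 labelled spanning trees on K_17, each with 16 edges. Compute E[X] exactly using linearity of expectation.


K_17 has 17^{17 − 2} = 2862423051509815793 labelled spanning trees.
For each such spanning tree H, let X_H = 1 if all 16 edges of H are present in G. Then P[X_H = 1] = p^{16} = (3/17)^{16} = 43046721/48661191875666868481.
By linearity: E[X] = Σ_H E[X_H] = 2862423051509815793 · p^{16} = 2862423051509815793 · 43046721/48661191875666868481 = 43046721/17.
Numerically: E[X] ≈ 2.53e+06.

E[X] = 2862423051509815793 · (3/17)^{16} = 43046721/17 ≈ 2.53e+06.


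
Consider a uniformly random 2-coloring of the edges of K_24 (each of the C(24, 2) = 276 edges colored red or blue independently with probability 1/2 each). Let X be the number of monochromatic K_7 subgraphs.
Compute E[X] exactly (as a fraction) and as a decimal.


Let X = Σ_S X_S over the C(24, 7) = 346104 subsets S of size 7, where X_S = 1 if the K_7 on S is monochromatic.
For a fixed S, the K_7 on S has C(7, 2) = 21 edges. P[all 21 edges red] = (1/2)^21, and likewise for blue, so P[monochromatic] = 2·(1/2)^21 = 2^{1 − 21} = 1/1048576.
By linearity of expectation: E[X] = C(24, 7) · 2^{1 − 21} = 346104 · 1/1048576 = 43263/131072.
Numerically: E[X] ≈ 0.33007.

E[X] = C(24,7)·2^(1−C(7,2)) = 43263/131072 ≈ 0.33007.


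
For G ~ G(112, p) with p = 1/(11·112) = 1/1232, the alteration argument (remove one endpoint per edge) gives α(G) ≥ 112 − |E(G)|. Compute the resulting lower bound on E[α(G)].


E[|E(G)|] = C(112, 2)·p = 6216 · (1/1232) = 111/22.
E[α(G)] ≥ n − E[|E(G)|] = 112 − 111/22 = 2353/22.
Numerically: ≈ 106.95455.
(This is only a lower bound; the true E[α(G)] may be larger.)

E[α(G)] ≥ 2353/22 ≈ 106.95455.


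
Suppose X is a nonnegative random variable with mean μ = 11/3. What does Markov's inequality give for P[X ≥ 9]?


μ = E[X] = 11/3, a = 9.
Markov: P[X ≥ 9] ≤ μ/a = (11/3)/9 = 11/27.
Numerically: ≈ 0.40741.
(Since a = 9 > μ = 3.66667, the bound 11/27 is < 1 and informative.)

P[X ≥ 9] ≤ 11/27 ≈ 0.40741.


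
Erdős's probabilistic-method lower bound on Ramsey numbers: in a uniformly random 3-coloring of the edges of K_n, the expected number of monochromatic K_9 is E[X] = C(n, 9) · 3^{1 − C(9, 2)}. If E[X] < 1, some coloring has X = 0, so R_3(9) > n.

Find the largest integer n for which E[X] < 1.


We need C(n, 9) · 3^{1 − 36} < 1, i.e. C(n, 9) < 3^{36 − 1} = 50031545098999707.
Check values of n near the boundary:
  n = 300: C(300, 9) = 48052241692154700; 48052241692154700 < 50031545098999707? YES
  n = 301: C(301, 9) = 49533303936090975; 49533303936090975 < 50031545098999707? YES
  n = 302: C(302, 9) = 51054804739588650; 51054804739588650 < 50031545098999707? NO
  n = 303: C(303, 9) = 52617706925494425; 52617706925494425 < 50031545098999707? NO
  n = 304: C(304, 9) = 54222992899492560; 54222992899492560 < 50031545098999707? NO
The largest n with C(n, 9) < 50031545098999707 is n = 301 (where E[X] = 16511101312030325/16677181699666569 ≈ 0.99004). Hence R_3(9) > 301, i.e. R_3(9) ≥ 302.

Largest n = 301; hence R_3(9) > 301.


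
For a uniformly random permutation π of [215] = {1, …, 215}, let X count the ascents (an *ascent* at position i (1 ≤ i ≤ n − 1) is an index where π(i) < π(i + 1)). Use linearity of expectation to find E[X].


Write X = Σ X_I over i = 1, …, 214, with X_I the indicator of one ascent.
There are 214 indicators.
For each fixed i, the pair (π(i), π(i+1)) is a uniformly random ordered pair of distinct values from {1, …, 215}; by symmetry P[π(i) < π(i+1)] = 1/2.
By linearity: E[X] = 214 · (1/2) = (215 − 1) · (1/2) = 107 ≈ 107.0000.

E[X] = 107 = 107.0000.


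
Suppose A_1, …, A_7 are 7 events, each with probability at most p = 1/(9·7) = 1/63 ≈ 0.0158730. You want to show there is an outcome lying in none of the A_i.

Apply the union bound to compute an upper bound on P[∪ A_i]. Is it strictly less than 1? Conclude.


Union bound: P[∪_{i=1}^{7} A_i] ≤ Σ_i P[A_i] ≤ 7·p = 7·(1/63) = 1/9.
Numerically: 1/9 ≈ 0.1111111.
Is 1/9 < 1? YES.
Since P[∪ A_i] ≤ 1/9 < 1, the complement has P[∩ A_i^c] ≥ 1 − 1/9 = 8/9 > 0, so some outcome avoids every A_i.

7·p = 1/9 ≈ 0.1111111; existence CERTIFIED by the union bound.


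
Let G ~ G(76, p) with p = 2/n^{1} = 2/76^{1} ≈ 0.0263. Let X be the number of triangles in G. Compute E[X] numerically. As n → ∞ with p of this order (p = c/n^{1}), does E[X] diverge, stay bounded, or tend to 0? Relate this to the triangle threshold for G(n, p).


Number of potential triangles: C(76, 3) = 70300.
Each occurs with probability p³ ≈ (0.0263)³ ≈ 1.82242e-05.
By linearity: E[X] = C(76, 3)·p³ ≈ 70300 · 1.82242e-05 ≈ 1.281.
Here α = 1, so p = 2/n is exactly at the triangle threshold p ~ 1/n. Asymptotically E[X] → c³/6 = 2³/6 = 4/3 ≈ 1.333, a bounded constant. In this regime the triangle count is asymptotically Poisson(c³/6).

E[X] ≈ 1.281; in regime p = Θ(1/n^{1}) E[X] stays bounded (at the triangle threshold p ~ 1/n).


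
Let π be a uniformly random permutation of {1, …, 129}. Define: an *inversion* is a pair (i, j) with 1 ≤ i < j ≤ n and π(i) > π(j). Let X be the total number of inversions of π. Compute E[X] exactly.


Write X = Σ X_I over the C(129, 2) = 8256 pairs i < j, with X_I the indicator of one inversion.
There are 8256 indicators.
For each fixed pair i < j, the values π(i) and π(j) are two distinct elements of {1, …, 129} in uniformly random order; by symmetry P[π(i) > π(j)] = 1/2.
By linearity: E[X] = 8256 · (1/2) = C(129, 2) · (1/2) = 8256/2 = 4128 ≈ 4128.00000.

E[X] = 4128 = 4128.00000.


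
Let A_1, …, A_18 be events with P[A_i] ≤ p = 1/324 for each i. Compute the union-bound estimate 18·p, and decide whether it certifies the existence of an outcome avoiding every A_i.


Union bound: P[∪_{i=1}^{18} A_i] ≤ Σ_i P[A_i] ≤ 18·p = 18·(1/324) = 1/18.
Numerically: 1/18 ≈ 0.055556.
Is 1/18 < 1? YES.
Since P[∪ A_i] ≤ 1/18 < 1, the complement has P[∩ A_i^c] ≥ 1 − 1/18 = 17/18 > 0, so some outcome avoids every A_i.

18·p = 1/18 ≈ 0.055556; existence CERTIFIED by the union bound.


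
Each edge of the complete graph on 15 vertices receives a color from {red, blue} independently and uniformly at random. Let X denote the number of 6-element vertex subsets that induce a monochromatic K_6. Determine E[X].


Let X = Σ_S X_S over the C(15, 6) = 5005 subsets S of size 6, where X_S = 1 if the K_6 on S is monochromatic.
For a fixed S, the K_6 on S has C(6, 2) = 15 edges. P[all 15 edges red] = (1/2)^15, and likewise for blue, so P[monochromatic] = 2·(1/2)^15 = 2^{1 − 15} = 1/16384.
By linearity: E[X] = C(15, 6) · 2^{1 − 15} = 5005 · 1/16384 = 5005/16384.
Numerically: E[X] ≈ 0.305481.

E[X] = C(15,6)·2^(1−C(6,2)) = 5005/16384 ≈ 0.305481.


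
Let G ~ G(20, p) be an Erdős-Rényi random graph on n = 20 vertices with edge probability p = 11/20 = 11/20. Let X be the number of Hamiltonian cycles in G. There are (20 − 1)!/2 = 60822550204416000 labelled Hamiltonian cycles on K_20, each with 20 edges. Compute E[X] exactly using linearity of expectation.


K_20 has (20 − 1)!/2 = 60822550204416000 labelled Hamiltonian cycles.
For each such Hamiltonian cycle H, let X_H = 1 if all 20 edges of H are present in G. Then P[X_H = 1] = p^{20} = (11/20)^{20} = 672749994932560009201/104857600000000000000000000.
By linearity of expectation: E[X] = Σ_H E[X_H] = 60822550204416000 · p^{20} = 60822550204416000 · 672749994932560009201/104857600000000000000000000 = 9989836509230039246035759128621/25600000000000000000.
Numerically: E[X] ≈ 3.9e+11.

E[X] = 60822550204416000 · (11/20)^{20} = 9989836509230039246035759128621/25600000000000000000 ≈ 3.9e+11.


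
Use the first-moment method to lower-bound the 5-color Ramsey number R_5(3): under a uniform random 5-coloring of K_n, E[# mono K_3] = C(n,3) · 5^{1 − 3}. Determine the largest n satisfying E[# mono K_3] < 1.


We need C(n, 3) · 5^{1 − 3} < 1, i.e. C(n, 3) < 5^{3 − 1} = 25.
Check values of n near the boundary:
  n = 3: C(3, 3) = 1; 1 < 25? YES
  n = 4: C(4, 3) = 4; 4 < 25? YES
  n = 5: C(5, 3) = 10; 10 < 25? YES
  n = 6: C(6, 3) = 20; 20 < 25? YES
  n = 7: C(7, 3) = 35; 35 < 25? NO
The largest n with C(n, 3) < 25 is n = 6 (where E[X] = 4/5 ≈ 0.8000000). Hence R_5(3) > 6, i.e. R_5(3) ≥ 7.

Largest n = 6; hence R_5(3) > 6.


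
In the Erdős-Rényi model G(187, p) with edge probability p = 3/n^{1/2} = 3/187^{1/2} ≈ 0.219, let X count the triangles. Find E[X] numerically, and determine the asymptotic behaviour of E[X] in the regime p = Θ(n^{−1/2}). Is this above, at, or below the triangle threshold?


Number of potential triangles: C(187, 3) = 1072445.
Each occurs with probability p³ ≈ (0.219)³ ≈ 1.05585e-02.
By linearity: E[X] = C(187, 3)·p³ ≈ 1072445 · 1.05585e-02 ≈ 11323.388.
Since α = 1/2 < 1, p = c/n^{1/2} ≫ 1/n is above the triangle threshold p ~ 1/n. Asymptotically E[X] ~ (c³/6)·n^{3(1−α)} = (3³/6)·n^{1.5} → ∞; triangles are abundant w.h.p.

E[X] ≈ 11323.388; in regime p = Θ(1/n^{1/2}) E[X] diverges (above the triangle threshold p ~ 1/n).


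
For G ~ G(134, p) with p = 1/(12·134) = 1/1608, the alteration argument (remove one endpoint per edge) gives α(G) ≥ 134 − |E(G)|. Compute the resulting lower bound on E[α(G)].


E[|E(G)|] = C(134, 2)·p = 8911 · (1/1608) = 133/24.
E[α(G)] ≥ n − E[|E(G)|] = 134 − 133/24 = 3083/24.
Numerically: ≈ 128.458.
(This is only a lower bound; the true E[α(G)] may be larger.)

E[α(G)] ≥ 3083/24 ≈ 128.458.


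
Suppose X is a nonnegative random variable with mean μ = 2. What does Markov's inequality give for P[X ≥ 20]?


μ = E[X] = 2, a = 20.
Markov: P[X ≥ 20] ≤ μ/a = (2)/20 = 1/10.
Numerically: ≈ 0.1000.
(Since a = 20 > μ = 2.0000, the bound 1/10 is < 1 and informative.)

P[X ≥ 20] ≤ 1/10 ≈ 0.1000.


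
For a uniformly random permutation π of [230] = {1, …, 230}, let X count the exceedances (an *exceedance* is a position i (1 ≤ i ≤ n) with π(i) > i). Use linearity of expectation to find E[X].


Write X = Σ_{i=1}^{230} X_i, where X_i = 1_{π(i) > i}.
For each fixed i, π(i) is uniform over {1, …, 230} (marginal of a uniform permutation), so P[π(i) > i] = (n − i)/n. Summing: Σ_{i=1}^{230} (n − i)/n = (0 + 1 + … + 229)/230 = 230(230 − 1)/(2·230) = (230 − 1)/2.
Hence E[X] = Σ_{i=1}^{230} (230 − i)/230 = 229/2 ≈ 114.50000.

E[X] = 229/2 = 114.50000.


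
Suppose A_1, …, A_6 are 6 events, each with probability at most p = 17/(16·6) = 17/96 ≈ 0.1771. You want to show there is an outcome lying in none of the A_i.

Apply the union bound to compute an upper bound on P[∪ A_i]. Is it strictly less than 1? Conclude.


Union bound: P[∪_{i=1}^{6} A_i] ≤ Σ_i P[A_i] ≤ 6·p = 6·(17/96) = 17/16.
Numerically: 17/16 ≈ 1.0625.
Is 17/16 < 1? NO.
Since the bound 17/16 is ≥ 1, the union bound is uninformative here; it does NOT by itself certify existence.

6·p = 17/16 ≈ 1.0625; existence NOT certified by the union bound.


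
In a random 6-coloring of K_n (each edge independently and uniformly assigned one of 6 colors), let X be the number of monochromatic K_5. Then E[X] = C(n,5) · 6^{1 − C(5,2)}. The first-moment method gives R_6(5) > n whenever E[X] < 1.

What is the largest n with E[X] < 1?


We need C(n, 5) · 6^{1 − 10} < 1, i.e. C(n, 5) < 6^{10 − 1} = 10077696.
Check values of n near the boundary:
  n = 65: C(65, 5) = 8259888; 8259888 < 10077696? YES
  n = 66: C(66, 5) = 8936928; 8936928 < 10077696? YES
  n = 67: C(67, 5) = 9657648; 9657648 < 10077696? YES
  n = 68: C(68, 5) = 10424128; 10424128 < 10077696? NO
The largest n with C(n, 5) < 10077696 is n = 67 (where E[X] = 67067/69984 ≈ 0.958319). Hence R_6(5) > 67, i.e. R_6(5) ≥ 68.

Largest n = 67; hence R_6(5) > 67.


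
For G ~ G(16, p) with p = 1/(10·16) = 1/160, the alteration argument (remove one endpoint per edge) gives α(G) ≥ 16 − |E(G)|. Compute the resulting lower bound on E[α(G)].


E[|E(G)|] = C(16, 2)·p = 120 · (1/160) = 3/4.
E[α(G)] ≥ n − E[|E(G)|] = 16 − 3/4 = 61/4.
Numerically: ≈ 15.25000.
(This is only a lower bound; the true E[α(G)] may be larger.)

E[α(G)] ≥ 61/4 ≈ 15.25000.


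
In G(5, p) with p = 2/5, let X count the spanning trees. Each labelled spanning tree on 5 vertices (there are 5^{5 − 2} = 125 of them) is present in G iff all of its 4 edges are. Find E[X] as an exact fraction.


K_5 has 5^{5 − 2} = 125 labelled spanning trees.
For each such spanning tree H, let X_H = 1 if all 4 edges of H are present in G. Then P[X_H = 1] = p^{4} = (2/5)^{4} = 16/625.
Summing the indicators: E[X] = Σ_H E[X_H] = 125 · p^{4} = 125 · 16/625 = 16/5.
Numerically: E[X] ≈ 3.2.

E[X] = 125 · (2/5)^{4} = 16/5 ≈ 3.2.


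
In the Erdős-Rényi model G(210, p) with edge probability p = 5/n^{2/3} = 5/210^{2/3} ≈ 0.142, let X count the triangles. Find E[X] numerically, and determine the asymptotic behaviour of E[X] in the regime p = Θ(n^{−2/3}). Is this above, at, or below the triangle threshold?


Number of potential triangles: C(210, 3) = 1521520.
Each occurs with probability p³ ≈ (0.142)³ ≈ 2.83447e-03.
By linearity: E[X] = C(210, 3)·p³ ≈ 1521520 · 2.83447e-03 ≈ 4312.698.
Since α = 2/3 < 1, p = c/n^{2/3} ≫ 1/n is above the triangle threshold p ~ 1/n. Asymptotically E[X] ~ (c³/6)·n^{3(1−α)} = (5³/6)·n^{1} → ∞; triangles are abundant w.h.p.

E[X] ≈ 4312.698; in regime p = Θ(1/n^{2/3}) E[X] diverges (above the triangle threshold p ~ 1/n).


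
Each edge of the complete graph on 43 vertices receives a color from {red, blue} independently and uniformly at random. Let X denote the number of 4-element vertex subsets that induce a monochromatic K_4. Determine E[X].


Let X = Σ_S X_S over the C(43, 4) = 123410 subsets S of size 4, where X_S = 1 if the K_4 on S is monochromatic.
For a fixed S, the K_4 on S has C(4, 2) = 6 edges. P[all 6 edges red] = (1/2)^6, and likewise for blue, so P[monochromatic] = 2·(1/2)^6 = 2^{1 − 6} = 1/32.
By linearity: E[X] = C(43, 4) · 2^{1 − 6} = 123410 · 1/32 = 61705/16.
Numerically: E[X] ≈ 3856.5625.

E[X] = C(43,4)·2^(1−C(4,2)) = 61705/16 ≈ 3856.5625.


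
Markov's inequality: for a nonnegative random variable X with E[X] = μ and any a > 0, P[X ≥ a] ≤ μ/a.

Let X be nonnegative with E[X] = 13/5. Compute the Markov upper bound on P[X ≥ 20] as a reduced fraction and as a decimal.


μ = E[X] = 13/5, a = 20.
Markov: P[X ≥ 20] ≤ μ/a = (13/5)/20 = 13/100.
Numerically: ≈ 0.13000.
(Since a = 20 > μ = 2.60000, the bound 13/100 is < 1 and informative.)

P[X ≥ 20] ≤ 13/100 ≈ 0.13000.


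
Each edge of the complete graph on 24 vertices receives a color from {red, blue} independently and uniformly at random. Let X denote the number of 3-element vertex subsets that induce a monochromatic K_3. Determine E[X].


Let X = Σ_S X_S over the C(24, 3) = 2024 subsets S of size 3, where X_S = 1 if the K_3 on S is monochromatic.
For a fixed S, the K_3 on S has C(3, 2) = 3 edges. P[all 3 edges red] = (1/2)^3, and likewise for blue, so P[monochromatic] = 2·(1/2)^3 = 2^{1 − 3} = 1/4.
Summing: E[X] = C(24, 3) · 2^{1 − 3} = 2024 · 1/4 = 506.
Numerically: E[X] ≈ 506.00000.

E[X] = C(24,3)·2^(1−C(3,2)) = 506 ≈ 506.00000.


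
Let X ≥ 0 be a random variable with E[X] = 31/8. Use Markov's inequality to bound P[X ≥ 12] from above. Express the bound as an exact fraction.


μ = E[X] = 31/8, a = 12.
Markov: P[X ≥ 12] ≤ μ/a = (31/8)/12 = 31/96.
Numerically: ≈ 0.322917.
(Since a = 12 > μ = 3.875000, the bound 31/96 is < 1 and informative.)

P[X ≥ 12] ≤ 31/96 ≈ 0.322917.


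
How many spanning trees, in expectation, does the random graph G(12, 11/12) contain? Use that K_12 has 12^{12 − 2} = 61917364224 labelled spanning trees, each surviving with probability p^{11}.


K_12 has 12^{12 − 2} = 61917364224 labelled spanning trees.
For each such spanning tree H, let X_H = 1 if all 11 edges of H are present in G. Then P[X_H = 1] = p^{11} = (11/12)^{11} = 285311670611/743008370688.
Summing the indicators: E[X] = Σ_H E[X_H] = 61917364224 · p^{11} = 61917364224 · 285311670611/743008370688 = 285311670611/12.
Numerically: E[X] ≈ 2.3776e+10.

E[X] = 61917364224 · (11/12)^{11} = 285311670611/12 ≈ 2.3776e+10.


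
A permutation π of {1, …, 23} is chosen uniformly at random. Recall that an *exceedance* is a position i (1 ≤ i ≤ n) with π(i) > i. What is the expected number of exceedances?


Write X = Σ_{i=1}^{23} X_i, where X_i = 1_{π(i) > i}.
For each fixed i, π(i) is uniform over {1, …, 23} (marginal of a uniform permutation), so P[π(i) > i] = (n − i)/n. Summing: Σ_{i=1}^{23} (n − i)/n = (0 + 1 + … + 22)/23 = 23(23 − 1)/(2·23) = (23 − 1)/2.
Hence E[X] = Σ_{i=1}^{23} (23 − i)/23 = 11 ≈ 11.000.

E[X] = 11 = 11.000.


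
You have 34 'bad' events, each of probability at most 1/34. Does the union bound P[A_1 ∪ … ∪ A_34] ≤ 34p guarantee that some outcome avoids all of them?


Union bound: P[∪_{i=1}^{34} A_i] ≤ Σ_i P[A_i] ≤ 34·p = 34·(1/34) = 1.
Numerically: 1 ≈ 1.00000.
Is 1 < 1? NO.
Since the bound 1 is ≥ 1, the union bound is uninformative here; it does NOT by itself certify existence.

34·p = 1 ≈ 1.00000; existence NOT certified by the union bound.


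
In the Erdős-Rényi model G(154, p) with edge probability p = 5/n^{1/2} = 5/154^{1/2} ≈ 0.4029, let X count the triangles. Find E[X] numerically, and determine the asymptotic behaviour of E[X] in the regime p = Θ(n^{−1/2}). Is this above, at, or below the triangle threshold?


Number of potential triangles: C(154, 3) = 596904.
Each occurs with probability p³ ≈ (0.4029)³ ≈ 6.540771e-02.
By linearity: E[X] = C(154, 3)·p³ ≈ 596904 · 6.540771e-02 ≈ 39042.1226.
Since α = 1/2 < 1, p = c/n^{1/2} ≫ 1/n is above the triangle threshold p ~ 1/n. Asymptotically E[X] ~ (c³/6)·n^{3(1−α)} = (5³/6)·n^{1.5} → ∞; triangles are abundant w.h.p.

E[X] ≈ 39042.1226; in regime p = Θ(1/n^{1/2}) E[X] diverges (above the triangle threshold p ~ 1/n).


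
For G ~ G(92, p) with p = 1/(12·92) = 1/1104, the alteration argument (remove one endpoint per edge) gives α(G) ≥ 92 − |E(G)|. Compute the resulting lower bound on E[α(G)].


E[|E(G)|] = C(92, 2)·p = 4186 · (1/1104) = 91/24.
E[α(G)] ≥ n − E[|E(G)|] = 92 − 91/24 = 2117/24.
Numerically: ≈ 88.208333.
(This is only a lower bound; the true E[α(G)] may be larger.)

E[α(G)] ≥ 2117/24 ≈ 88.208333.


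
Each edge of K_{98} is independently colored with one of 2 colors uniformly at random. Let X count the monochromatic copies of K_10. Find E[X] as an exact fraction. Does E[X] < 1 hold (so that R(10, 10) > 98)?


E[X] = C(98, 10) · 2^{1 − 45} = 14005614014756 · 2^{−44} = 14005614014756/17592186044416.
As a reduced fraction: E[X] = 3501403503689/4398046511104 ≈ 0.7961.
Is E[X] < 1? YES.
Since E[X] < 1, there exists a 2-coloring of K_{98} with no monochromatic K_10; hence R(10, 10) > 98.

E[X] = 3501403503689/4398046511104 ≈ 0.7961; E[X] < 1, so R(10, 10) > 98.


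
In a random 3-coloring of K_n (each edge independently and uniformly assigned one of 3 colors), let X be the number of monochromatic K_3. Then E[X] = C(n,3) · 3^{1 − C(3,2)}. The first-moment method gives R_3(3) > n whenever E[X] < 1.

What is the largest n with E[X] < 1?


We need C(n, 3) · 3^{1 − 3} < 1, i.e. C(n, 3) < 3^{3 − 1} = 9.
Check values of n near the boundary:
  n = 3: C(3, 3) = 1; 1 < 9? YES
  n = 4: C(4, 3) = 4; 4 < 9? YES
  n = 5: C(5, 3) = 10; 10 < 9? NO
The largest n with C(n, 3) < 9 is n = 4 (where E[X] = 4/9 ≈ 0.4444444). Hence R_3(3) > 4, i.e. R_3(3) ≥ 5.

Largest n = 4; hence R_3(3) > 4.


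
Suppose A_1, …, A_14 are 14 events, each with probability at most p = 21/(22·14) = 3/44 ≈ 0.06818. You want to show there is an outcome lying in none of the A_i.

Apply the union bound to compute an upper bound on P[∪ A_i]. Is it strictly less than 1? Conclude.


Union bound: P[∪_{i=1}^{14} A_i] ≤ Σ_i P[A_i] ≤ 14·p = 14·(3/44) = 21/22.
Numerically: 21/22 ≈ 0.95455.
Is 21/22 < 1? YES.
Since P[∪ A_i] ≤ 21/22 < 1, the complement has P[∩ A_i^c] ≥ 1 − 21/22 = 1/22 > 0, so some outcome avoids every A_i.

14·p = 21/22 ≈ 0.95455; existence CERTIFIED by the union bound.


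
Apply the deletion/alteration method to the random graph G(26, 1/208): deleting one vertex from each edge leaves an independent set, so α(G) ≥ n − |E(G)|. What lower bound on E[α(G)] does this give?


E[|E(G)|] = C(26, 2)·p = 325 · (1/208) = 25/16.
E[α(G)] ≥ n − E[|E(G)|] = 26 − 25/16 = 391/16.
Numerically: ≈ 24.4375.
(This is only a lower bound; the true E[α(G)] may be larger.)

E[α(G)] ≥ 391/16 ≈ 24.4375.


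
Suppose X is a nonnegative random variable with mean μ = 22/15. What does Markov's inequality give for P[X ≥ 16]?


μ = E[X] = 22/15, a = 16.
Markov: P[X ≥ 16] ≤ μ/a = (22/15)/16 = 11/120.
Numerically: ≈ 0.0917.
(Since a = 16 > μ = 1.4667, the bound 11/120 is < 1 and informative.)

P[X ≥ 16] ≤ 11/120 ≈ 0.0917.


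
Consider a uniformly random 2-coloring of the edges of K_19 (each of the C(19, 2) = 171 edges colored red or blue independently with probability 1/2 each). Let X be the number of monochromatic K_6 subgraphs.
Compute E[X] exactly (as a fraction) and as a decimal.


Let X = Σ_S X_S over the C(19, 6) = 27132 subsets S of size 6, where X_S = 1 if the K_6 on S is monochromatic.
For a fixed S, the K_6 on S has C(6, 2) = 15 edges. P[all 15 edges red] = (1/2)^15, and likewise for blue, so P[monochromatic] = 2·(1/2)^15 = 2^{1 − 15} = 1/16384.
Summing: E[X] = C(19, 6) · 2^{1 − 15} = 27132 · 1/16384 = 6783/4096.
Numerically: E[X] ≈ 1.65601.

E[X] = C(19,6)·2^(1−C(6,2)) = 6783/4096 ≈ 1.65601.


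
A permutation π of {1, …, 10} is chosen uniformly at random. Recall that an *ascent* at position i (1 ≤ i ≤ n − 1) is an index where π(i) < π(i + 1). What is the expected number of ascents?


Write X = Σ X_I over i = 1, …, 9, with X_I the indicator of one ascent.
There are 9 indicators.
For each fixed i, the pair (π(i), π(i+1)) is a uniformly random ordered pair of distinct values from {1, …, 10}; by symmetry P[π(i) < π(i+1)] = 1/2.
By linearity: E[X] = 9 · (1/2) = (10 − 1) · (1/2) = 9/2 ≈ 4.500.

E[X] = 9/2 = 4.500.


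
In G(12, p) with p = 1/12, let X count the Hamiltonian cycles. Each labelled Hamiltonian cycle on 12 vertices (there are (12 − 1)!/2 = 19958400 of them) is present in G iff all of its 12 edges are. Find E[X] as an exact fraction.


K_12 has (12 − 1)!/2 = 19958400 labelled Hamiltonian cycles.
For each such Hamiltonian cycle H, let X_H = 1 if all 12 edges of H are present in G. Then P[X_H = 1] = p^{12} = (1/12)^{12} = 1/8916100448256.
By linearity of expectation: E[X] = Σ_H E[X_H] = 19958400 · p^{12} = 19958400 · 1/8916100448256 = 1925/859963392.
Numerically: E[X] ≈ 2.24e-06.

E[X] = 19958400 · (1/12)^{12} = 1925/859963392 ≈ 2.24e-06.


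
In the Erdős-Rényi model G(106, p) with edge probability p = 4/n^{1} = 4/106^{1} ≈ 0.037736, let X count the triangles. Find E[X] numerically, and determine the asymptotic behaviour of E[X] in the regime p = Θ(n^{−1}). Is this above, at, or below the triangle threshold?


Number of potential triangles: C(106, 3) = 192920.
Each occurs with probability p³ ≈ (0.037736)³ ≈ 5.3735634e-05.
By linearity: E[X] = C(106, 3)·p³ ≈ 192920 · 5.3735634e-05 ≈ 10.36668.
Here α = 1, so p = 4/n is exactly at the triangle threshold p ~ 1/n. Asymptotically E[X] → c³/6 = 4³/6 = 32/3 ≈ 10.66667, a bounded constant. In this regime the triangle count is asymptotically Poisson(c³/6).

E[X] ≈ 10.36668; in regime p = Θ(1/n^{1}) E[X] stays bounded (at the triangle threshold p ~ 1/n).


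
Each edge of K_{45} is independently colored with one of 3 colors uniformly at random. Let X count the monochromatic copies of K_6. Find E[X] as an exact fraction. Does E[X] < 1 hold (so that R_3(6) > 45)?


E[X] = C(45, 6) · 3^{1 − 15} = 8145060 · 3^{−14} = 8145060/4782969.
As a reduced fraction: E[X] = 2715020/1594323 ≈ 1.70293.
Is E[X] < 1? NO.
Since E[X] ≥ 1, the first-moment bound is inconclusive at n = 45; it does NOT by itself certify R_3(6) > 45.

E[X] = 2715020/1594323 ≈ 1.70293; E[X] ≥ 1; first-moment method inconclusive here.


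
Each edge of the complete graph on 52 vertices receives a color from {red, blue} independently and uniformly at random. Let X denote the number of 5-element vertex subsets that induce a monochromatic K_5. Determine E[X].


Let X = Σ_S X_S over the C(52, 5) = 2598960 subsets S of size 5, where X_S = 1 if the K_5 on S is monochromatic.
For a fixed S, the K_5 on S has C(5, 2) = 10 edges. P[all 10 edges red] = (1/2)^10, and likewise for blue, so P[monochromatic] = 2·(1/2)^10 = 2^{1 − 10} = 1/512.
By linearity of expectation: E[X] = C(52, 5) · 2^{1 − 10} = 2598960 · 1/512 = 162435/32.
Numerically: E[X] ≈ 5076.094.

E[X] = C(52,5)·2^(1−C(5,2)) = 162435/32 ≈ 5076.094.


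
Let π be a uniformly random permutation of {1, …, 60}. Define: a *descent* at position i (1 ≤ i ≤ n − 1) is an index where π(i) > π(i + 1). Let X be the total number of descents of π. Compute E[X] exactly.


Write X = Σ X_I over i = 1, …, 59, with X_I the indicator of one descent.
There are 59 indicators.
For each fixed i, the pair (π(i), π(i+1)) is a uniformly random ordered pair of distinct values from {1, …, 60}; by symmetry P[π(i) > π(i+1)] = 1/2.
By linearity: E[X] = 59 · (1/2) = (60 − 1) · (1/2) = 59/2 ≈ 29.5000.

E[X] = 59/2 = 29.5000.


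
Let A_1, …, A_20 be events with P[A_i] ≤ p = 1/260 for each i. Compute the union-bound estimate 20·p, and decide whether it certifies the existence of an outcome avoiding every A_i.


Union bound: P[∪_{i=1}^{20} A_i] ≤ Σ_i P[A_i] ≤ 20·p = 20·(1/260) = 1/13.
Numerically: 1/13 ≈ 0.077.
Is 1/13 < 1? YES.
Since P[∪ A_i] ≤ 1/13 < 1, the complement has P[∩ A_i^c] ≥ 1 − 1/13 = 12/13 > 0, so some outcome avoids every A_i.

20·p = 1/13 ≈ 0.077; existence CERTIFIED by the union bound.


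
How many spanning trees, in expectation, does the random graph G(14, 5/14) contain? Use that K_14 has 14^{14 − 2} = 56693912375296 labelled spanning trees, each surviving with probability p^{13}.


K_14 has 14^{14 − 2} = 56693912375296 labelled spanning trees.
For each such spanning tree H, let X_H = 1 if all 13 edges of H are present in G. Then P[X_H = 1] = p^{13} = (5/14)^{13} = 1220703125/793714773254144.
By linearity: E[X] = Σ_H E[X_H] = 56693912375296 · p^{13} = 56693912375296 · 1220703125/793714773254144 = 1220703125/14.
Numerically: E[X] ≈ 8.72e+07.

E[X] = 56693912375296 · (5/14)^{13} = 1220703125/14 ≈ 8.72e+07.


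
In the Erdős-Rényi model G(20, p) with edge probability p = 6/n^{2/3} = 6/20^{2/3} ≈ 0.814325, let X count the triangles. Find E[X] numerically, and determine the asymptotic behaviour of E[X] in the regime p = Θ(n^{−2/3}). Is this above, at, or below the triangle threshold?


Number of potential triangles: C(20, 3) = 1140.
Each occurs with probability p³ ≈ (0.814325)³ ≈ 5.40000000e-01.
By linearity: E[X] = C(20, 3)·p³ ≈ 1140 · 5.40000000e-01 ≈ 615.600000.
Since α = 2/3 < 1, p = c/n^{2/3} ≫ 1/n is above the triangle threshold p ~ 1/n. Asymptotically E[X] ~ (c³/6)·n^{3(1−α)} = (6³/6)·n^{1} → ∞; triangles are abundant w.h.p.

E[X] ≈ 615.600000; in regime p = Θ(1/n^{2/3}) E[X] diverges (above the triangle threshold p ~ 1/n).


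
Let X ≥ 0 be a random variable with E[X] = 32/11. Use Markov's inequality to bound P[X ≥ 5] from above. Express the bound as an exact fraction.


μ = E[X] = 32/11, a = 5.
Markov: P[X ≥ 5] ≤ μ/a = (32/11)/5 = 32/55.
Numerically: ≈ 0.5818.
(Since a = 5 > μ = 2.9091, the bound 32/55 is < 1 and informative.)

P[X ≥ 5] ≤ 32/55 ≈ 0.5818.


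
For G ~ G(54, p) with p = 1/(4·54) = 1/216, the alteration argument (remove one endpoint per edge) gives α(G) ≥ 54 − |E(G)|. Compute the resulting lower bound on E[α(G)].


E[|E(G)|] = C(54, 2)·p = 1431 · (1/216) = 53/8.
E[α(G)] ≥ n − E[|E(G)|] = 54 − 53/8 = 379/8.
Numerically: ≈ 47.375.
(This is only a lower bound; the true E[α(G)] may be larger.)

E[α(G)] ≥ 379/8 ≈ 47.375.


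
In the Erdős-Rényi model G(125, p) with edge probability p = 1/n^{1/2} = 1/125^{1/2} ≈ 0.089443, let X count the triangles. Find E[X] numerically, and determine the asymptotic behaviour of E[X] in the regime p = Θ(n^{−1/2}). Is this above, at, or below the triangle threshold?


Number of potential triangles: C(125, 3) = 317750.
Each occurs with probability p³ ≈ (0.089443)³ ≈ 7.1554175e-04.
By linearity: E[X] = C(125, 3)·p³ ≈ 317750 · 7.1554175e-04 ≈ 227.36339.
Since α = 1/2 < 1, p = c/n^{1/2} ≫ 1/n is above the triangle threshold p ~ 1/n. Asymptotically E[X] ~ (c³/6)·n^{3(1−α)} = (1³/6)·n^{1.5} → ∞; triangles are abundant w.h.p.

E[X] ≈ 227.36339; in regime p = Θ(1/n^{1/2}) E[X] diverges (above the triangle threshold p ~ 1/n).


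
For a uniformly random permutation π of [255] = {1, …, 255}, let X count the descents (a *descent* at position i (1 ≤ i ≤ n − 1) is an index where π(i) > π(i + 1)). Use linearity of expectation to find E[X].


Write X = Σ X_I over i = 1, …, 254, with X_I the indicator of one descent.
There are 254 indicators.
For each fixed i, the pair (π(i), π(i+1)) is a uniformly random ordered pair of distinct values from {1, …, 255}; by symmetry P[π(i) > π(i+1)] = 1/2.
By linearity: E[X] = 254 · (1/2) = (255 − 1) · (1/2) = 127 ≈ 127.000.

E[X] = 127 = 127.000.


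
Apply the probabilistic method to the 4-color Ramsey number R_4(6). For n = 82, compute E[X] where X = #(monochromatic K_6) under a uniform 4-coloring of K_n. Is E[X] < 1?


E[X] = C(82, 6) · 4^{1 − 15} = 350161812 · 4^{−14} = 350161812/268435456.
As a reduced fraction: E[X] = 87540453/67108864 ≈ 1.30445.
Is E[X] < 1? NO.
Since E[X] ≥ 1, the first-moment bound is inconclusive at n = 82; it does NOT by itself certify R_4(6) > 82.

E[X] = 87540453/67108864 ≈ 1.30445; E[X] ≥ 1; first-moment method inconclusive here.


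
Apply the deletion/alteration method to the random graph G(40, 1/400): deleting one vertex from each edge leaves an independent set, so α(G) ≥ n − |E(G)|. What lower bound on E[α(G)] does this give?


E[|E(G)|] = C(40, 2)·p = 780 · (1/400) = 39/20.
E[α(G)] ≥ n − E[|E(G)|] = 40 − 39/20 = 761/20.
Numerically: ≈ 38.050000.
(This is only a lower bound; the true E[α(G)] may be larger.)

E[α(G)] ≥ 761/20 ≈ 38.050000.


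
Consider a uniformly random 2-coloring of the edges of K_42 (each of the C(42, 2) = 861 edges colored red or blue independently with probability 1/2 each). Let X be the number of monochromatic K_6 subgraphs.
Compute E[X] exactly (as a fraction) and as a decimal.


Let X = Σ_S X_S over the C(42, 6) = 5245786 subsets S of size 6, where X_S = 1 if the K_6 on S is monochromatic.
For a fixed S, the K_6 on S has C(6, 2) = 15 edges. P[all 15 edges red] = (1/2)^15, and likewise for blue, so P[monochromatic] = 2·(1/2)^15 = 2^{1 − 15} = 1/16384.
Summing: E[X] = C(42, 6) · 2^{1 − 15} = 5245786 · 1/16384 = 2622893/8192.
Numerically: E[X] ≈ 320.1774.

E[X] = C(42,6)·2^(1−C(6,2)) = 2622893/8192 ≈ 320.1774.


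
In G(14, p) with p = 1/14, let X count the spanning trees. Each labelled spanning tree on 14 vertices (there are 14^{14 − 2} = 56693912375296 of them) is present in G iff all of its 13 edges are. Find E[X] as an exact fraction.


K_14 has 14^{14 − 2} = 56693912375296 labelled spanning trees.
For each such spanning tree H, let X_H = 1 if all 13 edges of H are present in G. Then P[X_H = 1] = p^{13} = (1/14)^{13} = 1/793714773254144.
By linearity: E[X] = Σ_H E[X_H] = 56693912375296 · p^{13} = 56693912375296 · 1/793714773254144 = 1/14.
Numerically: E[X] ≈ 0.0714286.

E[X] = 56693912375296 · (1/14)^{13} = 1/14 ≈ 0.0714286.


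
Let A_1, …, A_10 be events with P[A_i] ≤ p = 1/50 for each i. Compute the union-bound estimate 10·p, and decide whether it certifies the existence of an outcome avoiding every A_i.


Union bound: P[∪_{i=1}^{10} A_i] ≤ Σ_i P[A_i] ≤ 10·p = 10·(1/50) = 1/5.
Numerically: 1/5 ≈ 0.20000.
Is 1/5 < 1? YES.
Since P[∪ A_i] ≤ 1/5 < 1, the complement has P[∩ A_i^c] ≥ 1 − 1/5 = 4/5 > 0, so some outcome avoids every A_i.

10·p = 1/5 ≈ 0.20000; existence CERTIFIED by the union bound.


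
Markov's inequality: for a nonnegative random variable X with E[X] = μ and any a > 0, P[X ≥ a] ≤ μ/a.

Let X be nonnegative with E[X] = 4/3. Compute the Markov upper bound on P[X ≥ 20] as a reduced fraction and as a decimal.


μ = E[X] = 4/3, a = 20.
Markov: P[X ≥ 20] ≤ μ/a = (4/3)/20 = 1/15.
Numerically: ≈ 0.0667.
(Since a = 20 > μ = 1.3333, the bound 1/15 is < 1 and informative.)

P[X ≥ 20] ≤ 1/15 ≈ 0.0667.


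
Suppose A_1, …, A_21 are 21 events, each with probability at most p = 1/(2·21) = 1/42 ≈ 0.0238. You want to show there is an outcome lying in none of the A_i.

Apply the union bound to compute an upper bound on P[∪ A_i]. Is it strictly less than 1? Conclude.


Union bound: P[∪_{i=1}^{21} A_i] ≤ Σ_i P[A_i] ≤ 21·p = 21·(1/42) = 1/2.
Numerically: 1/2 ≈ 0.5000.
Is 1/2 < 1? YES.
Since P[∪ A_i] ≤ 1/2 < 1, the complement has P[∩ A_i^c] ≥ 1 − 1/2 = 1/2 > 0, so some outcome avoids every A_i.

21·p = 1/2 ≈ 0.5000; existence CERTIFIED by the union bound.


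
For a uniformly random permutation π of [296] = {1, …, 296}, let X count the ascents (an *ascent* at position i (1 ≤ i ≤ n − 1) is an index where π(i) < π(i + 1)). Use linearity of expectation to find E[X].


Write X = Σ X_I over i = 1, …, 295, with X_I the indicator of one ascent.
There are 295 indicators.
For each fixed i, the pair (π(i), π(i+1)) is a uniformly random ordered pair of distinct values from {1, …, 296}; by symmetry P[π(i) < π(i+1)] = 1/2.
By linearity: E[X] = 295 · (1/2) = (296 − 1) · (1/2) = 295/2 ≈ 147.5000.

E[X] = 295/2 = 147.5000.


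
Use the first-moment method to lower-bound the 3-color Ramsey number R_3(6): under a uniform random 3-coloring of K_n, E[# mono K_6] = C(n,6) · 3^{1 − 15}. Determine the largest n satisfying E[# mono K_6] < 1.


We need C(n, 6) · 3^{1 − 15} < 1, i.e. C(n, 6) < 3^{15 − 1} = 4782969.
Check values of n near the boundary:
  n = 38: C(38, 6) = 2760681; 2760681 < 4782969? YES
  n = 39: C(39, 6) = 3262623; 3262623 < 4782969? YES
  n = 40: C(40, 6) = 3838380; 3838380 < 4782969? YES
  n = 41: C(41, 6) = 4496388; 4496388 < 4782969? YES
  n = 42: C(42, 6) = 5245786; 5245786 < 4782969? NO
The largest n with C(n, 6) < 4782969 is n = 41 (where E[X] = 1498796/1594323 ≈ 0.940). Hence R_3(6) > 41, i.e. R_3(6) ≥ 42.

Largest n = 41; hence R_3(6) > 41.


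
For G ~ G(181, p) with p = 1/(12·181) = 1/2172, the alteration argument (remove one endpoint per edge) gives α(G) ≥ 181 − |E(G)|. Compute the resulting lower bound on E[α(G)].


E[|E(G)|] = C(181, 2)·p = 16290 · (1/2172) = 15/2.
E[α(G)] ≥ n − E[|E(G)|] = 181 − 15/2 = 347/2.
Numerically: ≈ 173.500000.
(This is only a lower bound; the true E[α(G)] may be larger.)

E[α(G)] ≥ 347/2 ≈ 173.500000.
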